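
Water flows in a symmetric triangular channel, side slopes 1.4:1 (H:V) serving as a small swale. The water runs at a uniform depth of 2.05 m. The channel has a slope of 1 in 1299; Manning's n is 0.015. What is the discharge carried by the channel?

Q = 9.64 m³/s

For a triangular section with side slope z = 1.4: A = zy² = 1.4×2.05² = 5.883 m²; P = 2y√(1+z²) = 2×2.05×1.72 = 7.054 m.
Hydraulic radius R = A/P = 5.883/7.054 = 0.8341 m.
Manning's equation: Q = (1/n) A R^(2/3) S^(1/2) = (1/0.015) × 5.883 × 0.8341^(2/3) × 0.0007698^(1/2) = 9.64 m³/s.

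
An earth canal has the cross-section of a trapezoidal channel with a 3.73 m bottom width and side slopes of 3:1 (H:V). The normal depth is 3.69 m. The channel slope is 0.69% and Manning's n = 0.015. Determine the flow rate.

With bottom width b = 3.73 m and side slope z = 3: A = (b + zy)y = (3.73 + 3×3.69)×3.69 = 54.61 m²; P = b + 2y√(1+z²) = 3.73 + 2×3.69×3.162 = 27.07 m.
Hydraulic radius R = A/P = 54.61/27.07 = 2.018 m.
Manning's equation: Q = (1/n) A R^(2/3) S^(1/2) = (1/0.015) × 54.61 × 2.018^(2/3) × 0.0069^(1/2) = 483 m³/s.

Q = 483 m³/s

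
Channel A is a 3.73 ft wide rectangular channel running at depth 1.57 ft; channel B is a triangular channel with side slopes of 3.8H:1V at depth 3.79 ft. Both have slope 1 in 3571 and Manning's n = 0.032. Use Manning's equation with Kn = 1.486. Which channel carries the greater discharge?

Channel A: Flow area A = b·y = 3.73 × 1.57 = 5.856 ft². Wetted perimeter P = b + 2y = 3.73 + 2×1.57 = 6.87 ft. Hydraulic radius R = A/P = 5.856/6.87 = 0.8524 ft. Q_A = (1.486/0.032)·5.856·0.8524^(2/3)·√0.00028 = 4.091 ft³/s.
Channel B: For a triangular section with side slope z = 3.8: A = zy² = 3.8×3.79² = 54.58 ft²; P = 2y√(1+z²) = 2×3.79×3.929 = 29.78 ft. Hydraulic radius R = A/P = 54.58/29.78 = 1.833 ft. Q_B = (1.486/0.032)·54.58·1.833^(2/3)·√0.00028 = 63.52 ft³/s.
Q_A = 4.091 ft³/s vs Q_B = 63.52 ft³/s, so channel B carries more.

channel B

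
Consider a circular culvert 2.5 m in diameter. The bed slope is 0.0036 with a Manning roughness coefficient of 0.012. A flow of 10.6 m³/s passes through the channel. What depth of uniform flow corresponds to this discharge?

Manning's equation rearranged: A R^(2/3) = nQ / (1·√S) = 0.012 × 10.6 / (√0.0036) = 2.12.
At y = 1.01 m: A R^(2/3) = 1.231 — short.
At y = 1.62 m: A R^(2/3) = 2.702 — over.
At y = 1.38 m: A R^(2/3) = 2.114 — close enough.

y_n = 1.38 m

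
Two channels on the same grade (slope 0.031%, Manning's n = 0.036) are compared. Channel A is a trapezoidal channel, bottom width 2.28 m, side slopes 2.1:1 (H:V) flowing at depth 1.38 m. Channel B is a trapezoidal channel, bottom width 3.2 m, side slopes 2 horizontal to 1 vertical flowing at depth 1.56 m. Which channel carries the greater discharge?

Channel A: With bottom width b = 2.28 m and side slope z = 2.1: A = (b + zy)y = (2.28 + 2.1×1.38)×1.38 = 7.146 m²; P = b + 2y√(1+z²) = 2.28 + 2×1.38×2.326 = 8.7 m. Hydraulic radius R = A/P = 7.146/8.7 = 0.8214 m. Q_A = (1/0.036)·7.146·0.8214^(2/3)·√0.00031 = 3.065 m³/s.
Channel B: With bottom width b = 3.2 m and side slope z = 2: A = (b + zy)y = (3.2 + 2×1.56)×1.56 = 9.859 m²; P = b + 2y√(1+z²) = 3.2 + 2×1.56×2.236 = 10.18 m. Hydraulic radius R = A/P = 9.859/10.18 = 0.9688 m. Q_B = (1/0.036)·9.859·0.9688^(2/3)·√0.00031 = 4.721 m³/s.
Q_A = 3.065 m³/s vs Q_B = 4.721 m³/s, so channel B carries more.

channel B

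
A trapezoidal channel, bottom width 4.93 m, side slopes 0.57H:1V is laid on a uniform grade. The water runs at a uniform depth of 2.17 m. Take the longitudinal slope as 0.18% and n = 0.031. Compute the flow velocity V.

V = 1.67 m/s

With bottom width b = 4.93 m and side slope z = 0.57: A = (b + zy)y = (4.93 + 0.57×2.17)×2.17 = 13.38 m²; P = b + 2y√(1+z²) = 4.93 + 2×2.17×1.151 = 9.926 m.
Hydraulic radius R = A/P = 13.38/9.926 = 1.348 m.
From Manning's equation, V = (1/n) R^(2/3) S^(1/2) = (1/0.031) × 1.348^(2/3) × 0.0018^(1/2) = 1.67 m/s.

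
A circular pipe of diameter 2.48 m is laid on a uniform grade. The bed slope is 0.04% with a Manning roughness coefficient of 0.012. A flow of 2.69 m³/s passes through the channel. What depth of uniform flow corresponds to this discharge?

Manning's equation rearranged: A R^(2/3) = nQ / (1·√S) = 0.012 × 2.69 / (√0.0004) = 1.614.
Try y = 0.851 m: A R^(2/3) = 0.8897 — low.
Try y = 1.38 m: A R^(2/3) = 2.096 — high.
Try y = 1.18 m: A R^(2/3) = 1.613 — matches.

y_n = 1.18 m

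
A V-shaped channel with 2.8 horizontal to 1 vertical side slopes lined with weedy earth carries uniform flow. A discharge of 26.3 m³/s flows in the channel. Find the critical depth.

At critical depth, Q² T / (g A³) = 1, i.e. A³/T = Q²/g = 26.3²/9.81 = 70.51.
Try y = 2.24 m: A³/T = 221.1 — over.
Try y = 1.4 m: A³/T = 21.08 — short.
Try y = 1.78 m: A³/T = 70.05 — matches.

y_c = 1.78 m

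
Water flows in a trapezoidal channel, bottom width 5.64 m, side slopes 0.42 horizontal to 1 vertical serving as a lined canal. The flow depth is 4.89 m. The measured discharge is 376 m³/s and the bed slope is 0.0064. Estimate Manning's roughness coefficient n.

With bottom width b = 5.64 m and side slope z = 0.42: A = (b + zy)y = (5.64 + 0.42×4.89)×4.89 = 37.62 m²; P = b + 2y√(1+z²) = 5.64 + 2×4.89×1.085 = 16.25 m.
Hydraulic radius R = A/P = 37.62/16.25 = 2.316 m.
Rearranging Manning's equation: n = (1/Q) A R^(2/3) S^(1/2) = (1/376) × 37.62 × 2.316^(2/3) × √0.0064 = 0.014.

n = 0.014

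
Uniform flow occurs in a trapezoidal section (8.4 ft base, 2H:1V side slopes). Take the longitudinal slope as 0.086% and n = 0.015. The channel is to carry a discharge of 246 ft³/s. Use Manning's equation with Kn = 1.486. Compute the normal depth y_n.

Manning's equation rearranged: A R^(2/3) = nQ / (1.486·√S) = 0.015 × 246 / (1.486 × √0.00086) = 84.68.
At y = 2.47 ft: A R^(2/3) = 46.83 — short.
At y = 3.35 ft: A R^(2/3) = 84.62 — matches.

y_n = 3.35 ft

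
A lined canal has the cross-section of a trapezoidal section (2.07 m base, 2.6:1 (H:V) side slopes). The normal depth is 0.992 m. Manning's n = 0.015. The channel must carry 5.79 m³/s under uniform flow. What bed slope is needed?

With bottom width b = 2.07 m and side slope z = 2.6: A = (b + zy)y = (2.07 + 2.6×0.992)×0.992 = 4.612 m²; P = b + 2y√(1+z²) = 2.07 + 2×0.992×2.786 = 7.597 m.
Hydraulic radius R = A/P = 4.612/7.597 = 0.6071 m.
From Manning's equation, S = [nQ / (1 A R^(2/3))]² = [0.015 × 5.79 / (1 × 4.612 × 0.6071^(2/3))]² = 0.00069.

S = 0.00069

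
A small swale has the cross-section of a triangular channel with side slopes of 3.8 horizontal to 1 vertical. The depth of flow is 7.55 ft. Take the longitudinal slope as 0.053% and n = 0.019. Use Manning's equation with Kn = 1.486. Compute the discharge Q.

Q = 925 ft³/s

For a triangular section with side slope z = 3.8: A = zy² = 3.8×7.55² = 216.6 ft²; P = 2y√(1+z²) = 2×7.55×3.929 = 59.33 ft.
Hydraulic radius R = A/P = 216.6/59.33 = 3.651 ft.
Manning's equation: Q = (1.486/n) A R^(2/3) S^(1/2) = (1.486/0.019) × 216.6 × 3.651^(2/3) × 0.00053^(1/2) = 925 ft³/s.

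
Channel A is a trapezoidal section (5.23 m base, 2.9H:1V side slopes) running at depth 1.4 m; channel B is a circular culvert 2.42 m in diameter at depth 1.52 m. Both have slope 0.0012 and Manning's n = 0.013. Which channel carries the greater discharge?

channel A

Channel A: With bottom width b = 5.23 m and side slope z = 2.9: A = (b + zy)y = (5.23 + 2.9×1.4)×1.4 = 13.01 m²; P = b + 2y√(1+z²) = 5.23 + 2×1.4×3.068 = 13.82 m. Hydraulic radius R = A/P = 13.01/13.82 = 0.9412 m. Q_A = (1/0.013)·13.01·0.9412^(2/3)·√0.0012 = 33.28 m³/s.
Channel B: For a circular section of diameter D = 2.42 m at depth y = 1.52 m, the central angle is θ = 2 arccos(1 − 2y/D) = 3.66 rad. Then A = (D²/8)(θ − sin θ) = 3.042 m² and P = Dθ/2 = 4.428 m. Hydraulic radius R = A/P = 3.042/4.428 = 0.6869 m. Q_B = (1/0.013)·3.042·0.6869^(2/3)·√0.0012 = 6.31 m³/s.
Q_A = 33.28 m³/s vs Q_B = 6.31 m³/s, so channel A carries more.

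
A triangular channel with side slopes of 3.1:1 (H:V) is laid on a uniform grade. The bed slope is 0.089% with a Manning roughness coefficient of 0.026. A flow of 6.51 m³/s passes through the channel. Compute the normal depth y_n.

y_n = 1.51 m

Manning's equation rearranged: A R^(2/3) = nQ / (1·√S) = 0.026 × 6.51 / (√0.00089) = 5.674.
Trying y = 1.19 m: A R^(2/3) = 3.005 — low.
Trying y = 1.69 m: A R^(2/3) = 7.657 — high.
Trying y = 1.51 m: A R^(2/3) = 5.67 — close enough.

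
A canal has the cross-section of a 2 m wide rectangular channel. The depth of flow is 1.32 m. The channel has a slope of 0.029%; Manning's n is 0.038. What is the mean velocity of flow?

Flow area A = b·y = 2 × 1.32 = 2.64 m². Wetted perimeter P = b + 2y = 2 + 2×1.32 = 4.64 m.
Hydraulic radius R = A/P = 2.64/4.64 = 0.569 m.
From Manning's equation, V = (1/n) R^(2/3) S^(1/2) = (1/0.038) × 0.569^(2/3) × 0.00029^(1/2) = 0.308 m/s.

V = 0.308 m/s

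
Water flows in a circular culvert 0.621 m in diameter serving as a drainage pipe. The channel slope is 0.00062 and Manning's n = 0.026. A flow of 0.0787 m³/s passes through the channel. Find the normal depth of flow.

Manning's equation rearranged: A R^(2/3) = nQ / (1·√S) = 0.026 × 0.0787 / (√0.00062) = 0.08218.
Trying y = 0.381 m: A R^(2/3) = 0.0608 — low.
Trying y = 0.569 m: A R^(2/3) = 0.09381 — high.
Trying y = 0.478 m: A R^(2/3) = 0.08215 — ≈ 0.08218.

y_n = 0.478 m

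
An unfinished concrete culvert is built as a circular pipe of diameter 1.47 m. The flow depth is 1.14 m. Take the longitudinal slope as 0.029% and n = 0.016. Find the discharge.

Q = 0.877 m³/s

For a circular section of diameter D = 1.47 m at depth y = 1.14 m, the central angle is θ = 2 arccos(1 − 2y/D) = 4.309 rad. Then A = (D²/8)(θ − sin θ) = 1.412 m² and P = Dθ/2 = 3.167 m.
Hydraulic radius R = A/P = 1.412/3.167 = 0.4459 m.
Manning's equation: Q = (1/n) A R^(2/3) S^(1/2) = (1/0.016) × 1.412 × 0.4459^(2/3) × 0.00029^(1/2) = 0.877 m³/s.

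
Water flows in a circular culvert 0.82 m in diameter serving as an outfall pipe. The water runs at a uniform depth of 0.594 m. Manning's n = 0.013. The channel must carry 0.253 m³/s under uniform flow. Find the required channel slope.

For a circular section of diameter D = 0.82 m at depth y = 0.594 m, the central angle is θ = 2 arccos(1 − 2y/D) = 4.072 rad. Then A = (D²/8)(θ − sin θ) = 0.4097 m² and P = Dθ/2 = 1.67 m.
Hydraulic radius R = A/P = 0.4097/1.67 = 0.2454 m.
From Manning's equation, S = [nQ / (1 A R^(2/3))]² = [0.013 × 0.253 / (1 × 0.4097 × 0.2454^(2/3))]² = 0.00042.

S = 0.00042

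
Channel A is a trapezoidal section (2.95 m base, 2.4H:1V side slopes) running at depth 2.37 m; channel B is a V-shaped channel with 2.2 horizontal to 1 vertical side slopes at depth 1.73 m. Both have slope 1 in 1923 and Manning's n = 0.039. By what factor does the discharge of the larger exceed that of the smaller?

Channel A: With bottom width b = 2.95 m and side slope z = 2.4: A = (b + zy)y = (2.95 + 2.4×2.37)×2.37 = 20.47 m²; P = b + 2y√(1+z²) = 2.95 + 2×2.37×2.6 = 15.27 m. Hydraulic radius R = A/P = 20.47/15.27 = 1.34 m. Q_A = (1/0.039)·20.47·1.34^(2/3)·√0.00052 = 14.55 m³/s.
Channel B: For a triangular section with side slope z = 2.2: A = zy² = 2.2×1.73² = 6.584 m²; P = 2y√(1+z²) = 2×1.73×2.417 = 8.361 m. Hydraulic radius R = A/P = 6.584/8.361 = 0.7875 m. Q_B = (1/0.039)·6.584·0.7875^(2/3)·√0.00052 = 3.283 m³/s.
The larger discharge is 14.55 m³/s and the smaller is 3.283 m³/s; the ratio is 4.43.

4.43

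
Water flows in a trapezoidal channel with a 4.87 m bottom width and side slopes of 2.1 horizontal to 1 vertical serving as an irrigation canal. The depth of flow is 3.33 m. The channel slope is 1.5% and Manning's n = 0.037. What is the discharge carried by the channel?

With bottom width b = 4.87 m and side slope z = 2.1: A = (b + zy)y = (4.87 + 2.1×3.33)×3.33 = 39.5 m²; P = b + 2y√(1+z²) = 4.87 + 2×3.33×2.326 = 20.36 m.
Hydraulic radius R = A/P = 39.5/20.36 = 1.94 m.
Manning's equation: Q = (1/n) A R^(2/3) S^(1/2) = (1/0.037) × 39.5 × 1.94^(2/3) × 0.015^(1/2) = 203 m³/s.

Q = 203 m³/s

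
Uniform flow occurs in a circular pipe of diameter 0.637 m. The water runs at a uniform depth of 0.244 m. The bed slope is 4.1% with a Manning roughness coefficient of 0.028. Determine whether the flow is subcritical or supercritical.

supercritical

For a circular section of diameter D = 0.637 m at depth y = 0.244 m, the central angle is θ = 2 arccos(1 − 2y/D) = 2.669 rad. Then A = (D²/8)(θ − sin θ) = 0.1123 m² and P = Dθ/2 = 0.8502 m.
Hydraulic radius R = A/P = 0.1123/0.8502 = 0.1321 m.
V = (1/n) R^(2/3) √S = (1/0.028) × 0.1321^(2/3) × √0.041 = 1.876 m/s. Hydraulic depth D_h = A/T = 0.1123/0.6193 = 0.1814 m.
Froude number Fr = V/√(g·D_h) = 1.876/√(9.81×0.1814) = 1.41, which is greater than 1, so the flow is supercritical.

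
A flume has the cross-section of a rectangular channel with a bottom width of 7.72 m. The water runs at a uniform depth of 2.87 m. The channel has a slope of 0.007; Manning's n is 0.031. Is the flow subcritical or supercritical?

Flow area A = b·y = 7.72 × 2.87 = 22.16 m². Wetted perimeter P = b + 2y = 7.72 + 2×2.87 = 13.46 m.
Hydraulic radius R = A/P = 22.16/13.46 = 1.646 m.
V = (1/n) R^(2/3) √S = (1/0.031) × 1.646^(2/3) × √0.007 = 3.763 m/s. Hydraulic depth D_h = A/T = 22.16/7.72 = 2.87 m.
Froude number Fr = V/√(g·D_h) = 3.763/√(9.81×2.87) = 0.709, which is less than 1, so the flow is subcritical.

subcritical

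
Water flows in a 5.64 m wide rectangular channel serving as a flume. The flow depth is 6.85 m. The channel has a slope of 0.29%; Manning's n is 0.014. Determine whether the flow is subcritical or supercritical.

Flow area A = b·y = 5.64 × 6.85 = 38.63 m². Wetted perimeter P = b + 2y = 5.64 + 2×6.85 = 19.34 m.
Hydraulic radius R = A/P = 38.63/19.34 = 1.998 m.
V = (1/n) R^(2/3) √S = (1/0.014) × 1.998^(2/3) × √0.0029 = 6.101 m/s. Hydraulic depth D_h = A/T = 38.63/5.64 = 6.85 m.
Froude number Fr = V/√(g·D_h) = 6.101/√(9.81×6.85) = 0.744, which is less than 1, so the flow is subcritical.

subcritical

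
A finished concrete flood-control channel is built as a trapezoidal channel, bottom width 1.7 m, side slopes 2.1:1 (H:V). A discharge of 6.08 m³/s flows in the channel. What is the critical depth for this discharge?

y_c = 0.792 m

At critical depth, Q² T / (g A³) = 1, i.e. A³/T = Q²/g = 6.08²/9.81 = 3.768.
Try y = 0.662 m: A³/T = 1.911 — short.
Try y = 0.944 m: A³/T = 7.415 — over.
Try y = 0.792 m: A³/T = 3.76 — close enough.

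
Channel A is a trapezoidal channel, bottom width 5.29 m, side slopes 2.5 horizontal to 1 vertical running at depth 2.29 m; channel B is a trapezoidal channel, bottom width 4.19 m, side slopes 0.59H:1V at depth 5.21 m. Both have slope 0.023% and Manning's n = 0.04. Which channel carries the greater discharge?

Channel A: With bottom width b = 5.29 m and side slope z = 2.5: A = (b + zy)y = (5.29 + 2.5×2.29)×2.29 = 25.22 m²; P = b + 2y√(1+z²) = 5.29 + 2×2.29×2.693 = 17.62 m. Hydraulic radius R = A/P = 25.22/17.62 = 1.431 m. Q_A = (1/0.04)·25.22·1.431^(2/3)·√0.00023 = 12.15 m³/s.
Channel B: With bottom width b = 4.19 m and side slope z = 0.59: A = (b + zy)y = (4.19 + 0.59×5.21)×5.21 = 37.84 m²; P = b + 2y√(1+z²) = 4.19 + 2×5.21×1.161 = 16.29 m. Hydraulic radius R = A/P = 37.84/16.29 = 2.323 m. Q_B = (1/0.04)·37.84·2.323^(2/3)·√0.00023 = 25.17 m³/s.
Q_A = 12.15 m³/s vs Q_B = 25.17 m³/s, so channel B carries more.

channel B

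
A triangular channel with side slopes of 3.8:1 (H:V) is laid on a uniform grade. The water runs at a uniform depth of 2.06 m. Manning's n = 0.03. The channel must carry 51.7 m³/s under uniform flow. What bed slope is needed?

For a triangular section with side slope z = 3.8: A = zy² = 3.8×2.06² = 16.13 m²; P = 2y√(1+z²) = 2×2.06×3.929 = 16.19 m.
Hydraulic radius R = A/P = 16.13/16.19 = 0.9961 m.
From Manning's equation, S = [nQ / (1 A R^(2/3))]² = [0.03 × 51.7 / (1 × 16.13 × 0.9961^(2/3))]² = 0.0093.

S = 0.0093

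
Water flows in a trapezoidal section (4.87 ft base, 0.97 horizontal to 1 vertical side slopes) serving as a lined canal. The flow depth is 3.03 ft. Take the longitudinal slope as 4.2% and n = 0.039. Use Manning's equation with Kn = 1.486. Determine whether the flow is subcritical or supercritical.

supercritical

With bottom width b = 4.87 ft and side slope z = 0.97: A = (b + zy)y = (4.87 + 0.97×3.03)×3.03 = 23.66 ft²; P = b + 2y√(1+z²) = 4.87 + 2×3.03×1.393 = 13.31 ft.
Hydraulic radius R = A/P = 23.66/13.31 = 1.777 ft.
V = (1.486/n) R^(2/3) √S = (1.486/0.039) × 1.777^(2/3) × √0.042 = 11.46 ft/s. Hydraulic depth D_h = A/T = 23.66/10.75 = 2.201 ft.
Froude number Fr = V/√(g·D_h) = 11.46/√(32.2×2.201) = 1.36, which is greater than 1, so the flow is supercritical.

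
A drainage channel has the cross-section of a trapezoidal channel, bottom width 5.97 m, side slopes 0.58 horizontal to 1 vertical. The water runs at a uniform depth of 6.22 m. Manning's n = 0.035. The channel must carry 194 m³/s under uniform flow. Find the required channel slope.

S = 0.0031

With bottom width b = 5.97 m and side slope z = 0.58: A = (b + zy)y = (5.97 + 0.58×6.22)×6.22 = 59.57 m²; P = b + 2y√(1+z²) = 5.97 + 2×6.22×1.156 = 20.35 m.
Hydraulic radius R = A/P = 59.57/20.35 = 2.927 m.
From Manning's equation, S = [nQ / (1 A R^(2/3))]² = [0.035 × 194 / (1 × 59.57 × 2.927^(2/3))]² = 0.0031.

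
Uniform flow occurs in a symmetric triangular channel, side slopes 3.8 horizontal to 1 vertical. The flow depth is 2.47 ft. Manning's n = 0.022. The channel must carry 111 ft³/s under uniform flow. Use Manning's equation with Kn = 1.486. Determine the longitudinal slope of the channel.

S = 0.00397

For a triangular section with side slope z = 3.8: A = zy² = 3.8×2.47² = 23.18 ft²; P = 2y√(1+z²) = 2×2.47×3.929 = 19.41 ft.
Hydraulic radius R = A/P = 23.18/19.41 = 1.194 ft.
From Manning's equation, S = [nQ / (1.486 A R^(2/3))]² = [0.022 × 111 / (1.486 × 23.18 × 1.194^(2/3))]² = 0.00397.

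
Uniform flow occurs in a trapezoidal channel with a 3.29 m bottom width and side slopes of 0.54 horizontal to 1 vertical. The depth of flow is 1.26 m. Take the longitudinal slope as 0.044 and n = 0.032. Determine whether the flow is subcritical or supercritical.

With bottom width b = 3.29 m and side slope z = 0.54: A = (b + zy)y = (3.29 + 0.54×1.26)×1.26 = 5.003 m²; P = b + 2y√(1+z²) = 3.29 + 2×1.26×1.136 = 6.154 m.
Hydraulic radius R = A/P = 5.003/6.154 = 0.8129 m.
V = (1/n) R^(2/3) √S = (1/0.032) × 0.8129^(2/3) × √0.044 = 5.71 m/s. Hydraulic depth D_h = A/T = 5.003/4.651 = 1.076 m.
Froude number Fr = V/√(g·D_h) = 5.71/√(9.81×1.076) = 1.76, which is greater than 1, so the flow is supercritical.

supercritical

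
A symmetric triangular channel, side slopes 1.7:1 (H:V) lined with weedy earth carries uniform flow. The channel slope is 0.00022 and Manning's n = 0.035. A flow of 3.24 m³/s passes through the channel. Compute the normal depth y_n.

y_n = 2.17 m

Manning's equation rearranged: A R^(2/3) = nQ / (1·√S) = 0.035 × 3.24 / (√0.00022) = 7.645.
Try y = 2.62 m: A R^(2/3) = 12.65 — over.
Try y = 2.17 m: A R^(2/3) = 7.655 — close enough.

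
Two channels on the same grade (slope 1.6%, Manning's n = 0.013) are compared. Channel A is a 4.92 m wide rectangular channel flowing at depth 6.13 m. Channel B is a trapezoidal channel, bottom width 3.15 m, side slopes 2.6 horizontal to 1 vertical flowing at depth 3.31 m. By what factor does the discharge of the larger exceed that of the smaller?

1.31

Channel A: Flow area A = b·y = 4.92 × 6.13 = 30.16 m². Wetted perimeter P = b + 2y = 4.92 + 2×6.13 = 17.18 m. Hydraulic radius R = A/P = 30.16/17.18 = 1.756 m. Q_A = (1/0.013)·30.16·1.756^(2/3)·√0.016 = 427 m³/s.
Channel B: With bottom width b = 3.15 m and side slope z = 2.6: A = (b + zy)y = (3.15 + 2.6×3.31)×3.31 = 38.91 m²; P = b + 2y√(1+z²) = 3.15 + 2×3.31×2.786 = 21.59 m. Hydraulic radius R = A/P = 38.91/21.59 = 1.802 m. Q_B = (1/0.013)·38.91·1.802^(2/3)·√0.016 = 560.7 m³/s.
The larger discharge is 560.7 m³/s and the smaller is 427 m³/s; the ratio is 1.31.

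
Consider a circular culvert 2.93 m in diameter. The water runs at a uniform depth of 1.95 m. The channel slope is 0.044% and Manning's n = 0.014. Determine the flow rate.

For a circular section of diameter D = 2.93 m at depth y = 1.95 m, the central angle is θ = 2 arccos(1 − 2y/D) = 3.816 rad. Then A = (D²/8)(θ − sin θ) = 4.766 m² and P = Dθ/2 = 5.591 m.
Hydraulic radius R = A/P = 4.766/5.591 = 0.8524 m.
Manning's equation: Q = (1/n) A R^(2/3) S^(1/2) = (1/0.014) × 4.766 × 0.8524^(2/3) × 0.00044^(1/2) = 6.42 m³/s.

Q = 6.42 m³/s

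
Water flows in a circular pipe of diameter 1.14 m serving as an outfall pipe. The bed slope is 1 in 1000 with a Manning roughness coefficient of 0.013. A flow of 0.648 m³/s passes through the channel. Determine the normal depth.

Manning's equation rearranged: A R^(2/3) = nQ / (1·√S) = 0.013 × 0.648 / (√0.001) = 0.2664.
Trying y = 0.518 m: A R^(2/3) = 0.1873 — too small.
Trying y = 0.736 m: A R^(2/3) = 0.3311 — too large.
Trying y = 0.638 m: A R^(2/3) = 0.2663 — close enough.

y_n = 0.638 m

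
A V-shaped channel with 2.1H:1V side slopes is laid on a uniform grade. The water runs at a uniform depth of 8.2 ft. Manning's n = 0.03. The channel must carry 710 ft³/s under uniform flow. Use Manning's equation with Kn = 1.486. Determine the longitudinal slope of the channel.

S = 0.0018

For a triangular section with side slope z = 2.1: A = zy² = 2.1×8.2² = 141.2 ft²; P = 2y√(1+z²) = 2×8.2×2.326 = 38.15 ft.
Hydraulic radius R = A/P = 141.2/38.15 = 3.702 ft.
From Manning's equation, S = [nQ / (1.486 A R^(2/3))]² = [0.03 × 710 / (1.486 × 141.2 × 3.702^(2/3))]² = 0.0018.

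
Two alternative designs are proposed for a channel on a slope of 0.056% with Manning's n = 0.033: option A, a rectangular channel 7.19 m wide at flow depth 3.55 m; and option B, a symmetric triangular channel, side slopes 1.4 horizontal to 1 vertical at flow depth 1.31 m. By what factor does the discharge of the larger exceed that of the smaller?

Channel A: Flow area A = b·y = 7.19 × 3.55 = 25.52 m². Wetted perimeter P = b + 2y = 7.19 + 2×3.55 = 14.29 m. Hydraulic radius R = A/P = 25.52/14.29 = 1.786 m. Q_A = (1/0.033)·25.52·1.786^(2/3)·√0.00056 = 26.95 m³/s.
Channel B: For a triangular section with side slope z = 1.4: A = zy² = 1.4×1.31² = 2.403 m²; P = 2y√(1+z²) = 2×1.31×1.72 = 4.508 m. Hydraulic radius R = A/P = 2.403/4.508 = 0.533 m. Q_B = (1/0.033)·2.403·0.533^(2/3)·√0.00056 = 1.133 m³/s.
The larger discharge is 26.95 m³/s and the smaller is 1.133 m³/s; the ratio is 23.8.

23.8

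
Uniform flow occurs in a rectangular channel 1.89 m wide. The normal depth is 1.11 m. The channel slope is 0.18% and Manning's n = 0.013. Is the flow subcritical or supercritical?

Flow area A = b·y = 1.89 × 1.11 = 2.098 m². Wetted perimeter P = b + 2y = 1.89 + 2×1.11 = 4.11 m.
Hydraulic radius R = A/P = 2.098/4.11 = 0.5104 m.
V = (1/n) R^(2/3) √S = (1/0.013) × 0.5104^(2/3) × √0.0018 = 2.084 m/s. Hydraulic depth D_h = A/T = 2.098/1.89 = 1.11 m.
Froude number Fr = V/√(g·D_h) = 2.084/√(9.81×1.11) = 0.632, which is less than 1, so the flow is subcritical.

subcritical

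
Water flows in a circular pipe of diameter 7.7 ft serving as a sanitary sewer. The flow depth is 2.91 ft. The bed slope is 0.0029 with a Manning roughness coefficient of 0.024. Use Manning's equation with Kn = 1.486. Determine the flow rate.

For a circular section of diameter D = 7.7 ft at depth y = 2.91 ft, the central angle is θ = 2 arccos(1 − 2y/D) = 2.648 rad. Then A = (D²/8)(θ − sin θ) = 16.12 ft² and P = Dθ/2 = 10.2 ft.
Hydraulic radius R = A/P = 16.12/10.2 = 1.581 ft.
Manning's equation: Q = (1.486/n) A R^(2/3) S^(1/2) = (1.486/0.024) × 16.12 × 1.581^(2/3) × 0.0029^(1/2) = 72.9 ft³/s.

Q = 72.9 ft³/s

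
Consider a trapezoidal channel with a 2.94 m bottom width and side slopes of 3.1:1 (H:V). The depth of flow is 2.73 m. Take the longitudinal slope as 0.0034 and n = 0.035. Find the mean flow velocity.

V = 2.19 m/s

With bottom width b = 2.94 m and side slope z = 3.1: A = (b + zy)y = (2.94 + 3.1×2.73)×2.73 = 31.13 m²; P = b + 2y√(1+z²) = 2.94 + 2×2.73×3.257 = 20.72 m.
Hydraulic radius R = A/P = 31.13/20.72 = 1.502 m.
From Manning's equation, V = (1/n) R^(2/3) S^(1/2) = (1/0.035) × 1.502^(2/3) × 0.0034^(1/2) = 2.19 m/s.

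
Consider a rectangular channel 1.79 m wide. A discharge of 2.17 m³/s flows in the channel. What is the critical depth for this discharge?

For a rectangular channel, critical depth y_c = (q²/g)^(1/3) where q = Q/b = 2.17/1.79 = 1.212 m²/s.
So y_c = (1.212²/9.81)^(1/3) = 0.531 m.

y_c = 0.531 m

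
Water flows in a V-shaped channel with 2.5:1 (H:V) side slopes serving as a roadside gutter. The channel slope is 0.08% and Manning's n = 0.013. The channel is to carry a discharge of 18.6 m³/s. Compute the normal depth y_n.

Manning's equation rearranged: A R^(2/3) = nQ / (1·√S) = 0.013 × 18.6 / (√0.0008) = 8.549.
Try y = 2.39 m: A R^(2/3) = 15.3 — high.
Try y = 1.35 m: A R^(2/3) = 3.337 — low.
Try y = 1.92 m: A R^(2/3) = 8.536 — matches.

y_n = 1.92 m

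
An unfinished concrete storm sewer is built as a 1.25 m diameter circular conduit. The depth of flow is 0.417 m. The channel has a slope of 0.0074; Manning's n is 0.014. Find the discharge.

Q = 0.834 m³/s

For a circular section of diameter D = 1.25 m at depth y = 0.417 m, the central angle is θ = 2 arccos(1 − 2y/D) = 2.463 rad. Then A = (D²/8)(θ − sin θ) = 0.3585 m² and P = Dθ/2 = 1.539 m.
Hydraulic radius R = A/P = 0.3585/1.539 = 0.2329 m.
Manning's equation: Q = (1/n) A R^(2/3) S^(1/2) = (1/0.014) × 0.3585 × 0.2329^(2/3) × 0.0074^(1/2) = 0.834 m³/s.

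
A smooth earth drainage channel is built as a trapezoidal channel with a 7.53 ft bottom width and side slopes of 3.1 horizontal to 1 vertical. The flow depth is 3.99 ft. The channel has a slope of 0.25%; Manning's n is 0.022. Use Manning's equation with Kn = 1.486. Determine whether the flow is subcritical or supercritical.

With bottom width b = 7.53 ft and side slope z = 3.1: A = (b + zy)y = (7.53 + 3.1×3.99)×3.99 = 79.4 ft²; P = b + 2y√(1+z²) = 7.53 + 2×3.99×3.257 = 33.52 ft.
Hydraulic radius R = A/P = 79.4/33.52 = 2.368 ft.
V = (1.486/n) R^(2/3) √S = (1.486/0.022) × 2.368^(2/3) × √0.0025 = 6.001 ft/s. Hydraulic depth D_h = A/T = 79.4/32.27 = 2.461 ft.
Froude number Fr = V/√(g·D_h) = 6.001/√(32.2×2.461) = 0.674, which is less than 1, so the flow is subcritical.

subcritical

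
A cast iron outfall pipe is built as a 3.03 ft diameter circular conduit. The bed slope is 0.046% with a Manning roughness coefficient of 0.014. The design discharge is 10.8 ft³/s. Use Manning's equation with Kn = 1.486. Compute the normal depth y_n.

Manning's equation rearranged: A R^(2/3) = nQ / (1.486·√S) = 0.014 × 10.8 / (1.486 × √0.00046) = 4.744.
Trying y = 2.4 ft: A R^(2/3) = 5.799 — too large.
Trying y = 2.03 ft: A R^(2/3) = 4.729 — close enough.

y_n = 2.03 ft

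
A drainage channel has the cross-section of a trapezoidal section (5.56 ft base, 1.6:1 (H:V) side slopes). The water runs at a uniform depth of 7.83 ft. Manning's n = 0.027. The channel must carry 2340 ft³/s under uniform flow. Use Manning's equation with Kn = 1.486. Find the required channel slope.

With bottom width b = 5.56 ft and side slope z = 1.6: A = (b + zy)y = (5.56 + 1.6×7.83)×7.83 = 141.6 ft²; P = b + 2y√(1+z²) = 5.56 + 2×7.83×1.887 = 35.11 ft.
Hydraulic radius R = A/P = 141.6/35.11 = 4.034 ft.
From Manning's equation, S = [nQ / (1.486 A R^(2/3))]² = [0.027 × 2340 / (1.486 × 141.6 × 4.034^(2/3))]² = 0.014.

S = 0.014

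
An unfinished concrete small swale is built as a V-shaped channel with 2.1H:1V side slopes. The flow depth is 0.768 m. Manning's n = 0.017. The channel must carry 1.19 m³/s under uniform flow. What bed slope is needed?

For a triangular section with side slope z = 2.1: A = zy² = 2.1×0.768² = 1.239 m²; P = 2y√(1+z²) = 2×0.768×2.326 = 3.573 m.
Hydraulic radius R = A/P = 1.239/3.573 = 0.3467 m.
From Manning's equation, S = [nQ / (1 A R^(2/3))]² = [0.017 × 1.19 / (1 × 1.239 × 0.3467^(2/3))]² = 0.0011.

S = 0.0011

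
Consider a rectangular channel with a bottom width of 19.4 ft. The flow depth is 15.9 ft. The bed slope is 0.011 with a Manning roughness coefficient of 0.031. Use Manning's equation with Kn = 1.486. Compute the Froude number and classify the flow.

Flow area A = b·y = 19.4 × 15.9 = 308.5 ft². Wetted perimeter P = b + 2y = 19.4 + 2×15.9 = 51.2 ft.
Hydraulic radius R = A/P = 308.5/51.2 = 6.025 ft.
V = (1.486/n) R^(2/3) √S = (1.486/0.031) × 6.025^(2/3) × √0.011 = 16.65 ft/s. Hydraulic depth D_h = A/T = 308.5/19.4 = 15.9 ft.
Froude number Fr = V/√(g·D_h) = 16.65/√(32.2×15.9) = 0.736, which is less than 1, so the flow is subcritical.

subcritical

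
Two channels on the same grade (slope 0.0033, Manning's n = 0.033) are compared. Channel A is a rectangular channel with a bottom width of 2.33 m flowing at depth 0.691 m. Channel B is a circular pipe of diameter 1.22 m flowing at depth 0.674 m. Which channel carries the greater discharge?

channel A

Channel A: Flow area A = b·y = 2.33 × 0.691 = 1.61 m². Wetted perimeter P = b + 2y = 2.33 + 2×0.691 = 3.712 m. Hydraulic radius R = A/P = 1.61/3.712 = 0.4337 m. Q_A = (1/0.033)·1.61·0.4337^(2/3)·√0.0033 = 1.606 m³/s.
Channel B: For a circular section of diameter D = 1.22 m at depth y = 0.674 m, the central angle is θ = 2 arccos(1 − 2y/D) = 3.352 rad. Then A = (D²/8)(θ − sin θ) = 0.6624 m² and P = Dθ/2 = 2.045 m. Hydraulic radius R = A/P = 0.6624/2.045 = 0.324 m. Q_B = (1/0.033)·0.6624·0.324^(2/3)·√0.0033 = 0.544 m³/s.
Q_A = 1.606 m³/s vs Q_B = 0.544 m³/s, so channel A carries more.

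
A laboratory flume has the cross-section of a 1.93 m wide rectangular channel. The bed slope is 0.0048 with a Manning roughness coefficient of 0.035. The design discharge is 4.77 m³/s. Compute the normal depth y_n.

Manning's equation rearranged: A R^(2/3) = nQ / (1·√S) = 0.035 × 4.77 / (√0.0048) = 2.41.
Trying y = 1.97 m: A R^(2/3) = 2.846 — too large.
Trying y = 1.19 m: A R^(2/3) = 1.51 — too small.
Trying y = 1.72 m: A R^(2/3) = 2.409 — matches.

y_n = 1.72 m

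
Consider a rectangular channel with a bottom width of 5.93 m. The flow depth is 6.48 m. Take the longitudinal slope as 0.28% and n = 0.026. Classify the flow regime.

subcritical

Flow area A = b·y = 5.93 × 6.48 = 38.43 m². Wetted perimeter P = b + 2y = 5.93 + 2×6.48 = 18.89 m.
Hydraulic radius R = A/P = 38.43/18.89 = 2.034 m.
V = (1/n) R^(2/3) √S = (1/0.026) × 2.034^(2/3) × √0.0028 = 3.267 m/s. Hydraulic depth D_h = A/T = 38.43/5.93 = 6.48 m.
Froude number Fr = V/√(g·D_h) = 3.267/√(9.81×6.48) = 0.41, which is less than 1, so the flow is subcritical.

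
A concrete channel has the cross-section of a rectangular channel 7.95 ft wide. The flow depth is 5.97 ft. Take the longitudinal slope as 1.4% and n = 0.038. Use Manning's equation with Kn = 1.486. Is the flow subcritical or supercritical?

subcritical

Flow area A = b·y = 7.95 × 5.97 = 47.46 ft². Wetted perimeter P = b + 2y = 7.95 + 2×5.97 = 19.89 ft.
Hydraulic radius R = A/P = 47.46/19.89 = 2.386 ft.
V = (1.486/n) R^(2/3) √S = (1.486/0.038) × 2.386^(2/3) × √0.014 = 8.262 ft/s. Hydraulic depth D_h = A/T = 47.46/7.95 = 5.97 ft.
Froude number Fr = V/√(g·D_h) = 8.262/√(32.2×5.97) = 0.596, which is less than 1, so the flow is subcritical.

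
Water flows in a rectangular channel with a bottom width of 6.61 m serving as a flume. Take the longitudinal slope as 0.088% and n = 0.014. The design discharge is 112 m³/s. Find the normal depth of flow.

Manning's equation rearranged: A R^(2/3) = nQ / (1·√S) = 0.014 × 112 / (√0.00088) = 52.86.
At y = 6.09 m: A R^(2/3) = 66.9 — over.
At y = 3.9 m: A R^(2/3) = 37.99 — short.
At y = 5.04 m: A R^(2/3) = 52.81 — matches.

y_n = 5.04 m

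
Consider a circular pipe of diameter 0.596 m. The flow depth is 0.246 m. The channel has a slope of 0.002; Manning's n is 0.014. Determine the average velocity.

For a circular section of diameter D = 0.596 m at depth y = 0.246 m, the central angle is θ = 2 arccos(1 − 2y/D) = 2.791 rad. Then A = (D²/8)(θ − sin θ) = 0.1087 m² and P = Dθ/2 = 0.8317 m.
Hydraulic radius R = A/P = 0.1087/0.8317 = 0.1307 m.
From Manning's equation, V = (1/n) R^(2/3) S^(1/2) = (1/0.014) × 0.1307^(2/3) × 0.002^(1/2) = 0.822 m/s.

V = 0.822 m/s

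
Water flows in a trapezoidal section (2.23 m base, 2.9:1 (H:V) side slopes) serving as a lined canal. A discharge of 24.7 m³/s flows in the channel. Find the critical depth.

At critical depth, Q² T / (g A³) = 1, i.e. A³/T = Q²/g = 24.7²/9.81 = 62.19.
Try y = 1.03 m: A³/T = 18.91 — short.
Try y = 1.72 m: A³/T = 156.8 — over.
Try y = 1.38 m: A³/T = 62.15 — close enough.

y_c = 1.38 m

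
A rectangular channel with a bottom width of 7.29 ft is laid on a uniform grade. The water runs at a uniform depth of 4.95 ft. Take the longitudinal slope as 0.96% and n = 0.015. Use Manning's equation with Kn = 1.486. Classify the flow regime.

supercritical

Flow area A = b·y = 7.29 × 4.95 = 36.09 ft². Wetted perimeter P = b + 2y = 7.29 + 2×4.95 = 17.19 ft.
Hydraulic radius R = A/P = 36.09/17.19 = 2.099 ft.
V = (1.486/n) R^(2/3) √S = (1.486/0.015) × 2.099^(2/3) × √0.0096 = 15.91 ft/s. Hydraulic depth D_h = A/T = 36.09/7.29 = 4.95 ft.
Froude number Fr = V/√(g·D_h) = 15.91/√(32.2×4.95) = 1.26, which is greater than 1, so the flow is supercritical.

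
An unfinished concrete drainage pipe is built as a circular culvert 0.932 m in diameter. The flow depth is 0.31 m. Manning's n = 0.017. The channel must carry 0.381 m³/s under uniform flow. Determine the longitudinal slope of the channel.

S = 0.011

For a circular section of diameter D = 0.932 m at depth y = 0.31 m, the central angle is θ = 2 arccos(1 − 2y/D) = 2.459 rad. Then A = (D²/8)(θ − sin θ) = 0.1985 m² and P = Dθ/2 = 1.146 m.
Hydraulic radius R = A/P = 0.1985/1.146 = 0.1732 m.
From Manning's equation, S = [nQ / (1 A R^(2/3))]² = [0.017 × 0.381 / (1 × 0.1985 × 0.1732^(2/3))]² = 0.011.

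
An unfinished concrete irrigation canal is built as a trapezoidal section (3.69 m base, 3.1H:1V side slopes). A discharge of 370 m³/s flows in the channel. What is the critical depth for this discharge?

y_c = 4.38 m

At critical depth, Q² T / (g A³) = 1, i.e. A³/T = Q²/g = 370²/9.81 = 13960.
Trying y = 5.51 m: A³/T = 39600 — too large.
Trying y = 4.38 m: A³/T = 14030 — matches.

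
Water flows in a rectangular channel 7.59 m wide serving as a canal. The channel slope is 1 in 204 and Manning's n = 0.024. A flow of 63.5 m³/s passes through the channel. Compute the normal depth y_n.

Manning's equation rearranged: A R^(2/3) = nQ / (1·√S) = 0.024 × 63.5 / (√0.004902) = 21.77.
Try y = 1.54 m: A R^(2/3) = 12.42 — low.
Try y = 2.7 m: A R^(2/3) = 27.77 — high.
Try y = 2.27 m: A R^(2/3) = 21.77 — close enough.

y_n = 2.27 m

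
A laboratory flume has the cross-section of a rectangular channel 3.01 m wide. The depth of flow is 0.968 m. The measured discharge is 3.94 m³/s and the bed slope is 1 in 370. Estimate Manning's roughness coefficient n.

Flow area A = b·y = 3.01 × 0.968 = 2.914 m². Wetted perimeter P = b + 2y = 3.01 + 2×0.968 = 4.946 m.
Hydraulic radius R = A/P = 2.914/4.946 = 0.5891 m.
Rearranging Manning's equation: n = (1/Q) A R^(2/3) S^(1/2) = (1/3.94) × 2.914 × 0.5891^(2/3) × √0.002703 = 0.027.

n = 0.027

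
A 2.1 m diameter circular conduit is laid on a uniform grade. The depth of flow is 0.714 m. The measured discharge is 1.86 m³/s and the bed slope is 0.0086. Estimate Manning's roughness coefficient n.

For a circular section of diameter D = 2.1 m at depth y = 0.714 m, the central angle is θ = 2 arccos(1 − 2y/D) = 2.49 rad. Then A = (D²/8)(θ − sin θ) = 1.038 m² and P = Dθ/2 = 2.615 m.
Hydraulic radius R = A/P = 1.038/2.615 = 0.3972 m.
Rearranging Manning's equation: n = (1/Q) A R^(2/3) S^(1/2) = (1/1.86) × 1.038 × 0.3972^(2/3) × √0.0086 = 0.028.

n = 0.028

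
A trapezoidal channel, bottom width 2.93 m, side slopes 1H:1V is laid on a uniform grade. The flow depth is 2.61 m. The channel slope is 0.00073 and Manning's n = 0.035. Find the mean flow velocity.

V = 0.967 m/s

With bottom width b = 2.93 m and side slope z = 1: A = (b + zy)y = (2.93 + 1×2.61)×2.61 = 14.46 m²; P = b + 2y√(1+z²) = 2.93 + 2×2.61×1.414 = 10.31 m.
Hydraulic radius R = A/P = 14.46/10.31 = 1.402 m.
From Manning's equation, V = (1/n) R^(2/3) S^(1/2) = (1/0.035) × 1.402^(2/3) × 0.00073^(1/2) = 0.967 m/s.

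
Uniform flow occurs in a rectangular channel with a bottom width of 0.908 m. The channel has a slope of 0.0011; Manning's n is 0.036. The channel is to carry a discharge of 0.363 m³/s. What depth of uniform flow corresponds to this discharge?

Manning's equation rearranged: A R^(2/3) = nQ / (1·√S) = 0.036 × 0.363 / (√0.0011) = 0.394.
Trying y = 1.04 m: A R^(2/3) = 0.4381 — high.
Trying y = 0.953 m: A R^(2/3) = 0.3942 — matches.

y_n = 0.953 m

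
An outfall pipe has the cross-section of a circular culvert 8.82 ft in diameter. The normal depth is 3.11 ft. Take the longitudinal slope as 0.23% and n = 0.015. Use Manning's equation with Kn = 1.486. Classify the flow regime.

For a circular section of diameter D = 8.82 ft at depth y = 3.11 ft, the central angle is θ = 2 arccos(1 − 2y/D) = 2.543 rad. Then A = (D²/8)(θ − sin θ) = 19.25 ft² and P = Dθ/2 = 11.22 ft.
Hydraulic radius R = A/P = 19.25/11.22 = 1.717 ft.
V = (1.486/n) R^(2/3) √S = (1.486/0.015) × 1.717^(2/3) × √0.0023 = 6.811 ft/s. Hydraulic depth D_h = A/T = 19.25/8.428 = 2.284 ft.
Froude number Fr = V/√(g·D_h) = 6.811/√(32.2×2.284) = 0.794, which is less than 1, so the flow is subcritical.

subcritical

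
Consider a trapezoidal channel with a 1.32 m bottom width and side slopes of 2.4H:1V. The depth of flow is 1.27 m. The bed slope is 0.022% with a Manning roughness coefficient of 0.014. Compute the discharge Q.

Q = 4.63 m³/s

With bottom width b = 1.32 m and side slope z = 2.4: A = (b + zy)y = (1.32 + 2.4×1.27)×1.27 = 5.547 m²; P = b + 2y√(1+z²) = 1.32 + 2×1.27×2.6 = 7.924 m.
Hydraulic radius R = A/P = 5.547/7.924 = 0.7001 m.
Manning's equation: Q = (1/n) A R^(2/3) S^(1/2) = (1/0.014) × 5.547 × 0.7001^(2/3) × 0.00022^(1/2) = 4.63 m³/s.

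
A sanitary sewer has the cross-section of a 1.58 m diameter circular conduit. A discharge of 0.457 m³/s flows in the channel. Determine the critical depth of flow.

At critical depth, Q² T / (g A³) = 1, i.e. A³/T = Q²/g = 0.457²/9.81 = 0.02129.
Trying y = 0.251 m: A³/T = 0.006968 — short.
Trying y = 0.334 m: A³/T = 0.02138 — close enough.

y_c = 0.334 m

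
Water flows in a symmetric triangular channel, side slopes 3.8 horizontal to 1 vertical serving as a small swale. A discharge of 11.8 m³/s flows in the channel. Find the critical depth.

y_c = 1.14 m

At critical depth, Q² T / (g A³) = 1, i.e. A³/T = Q²/g = 11.8²/9.81 = 14.19.
Try y = 1.32 m: A³/T = 28.93 — high.
Try y = 0.928 m: A³/T = 4.969 — low.
Try y = 1.14 m: A³/T = 13.9 — ≈ 14.19.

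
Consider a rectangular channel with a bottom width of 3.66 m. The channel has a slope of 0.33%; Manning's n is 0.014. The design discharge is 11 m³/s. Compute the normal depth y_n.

Manning's equation rearranged: A R^(2/3) = nQ / (1·√S) = 0.014 × 11 / (√0.0033) = 2.681.
At y = 1.24 m: A R^(2/3) = 3.71 — over.
At y = 0.816 m: A R^(2/3) = 2.04 — short.
At y = 0.986 m: A R^(2/3) = 2.682 — close enough.

y_n = 0.986 m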